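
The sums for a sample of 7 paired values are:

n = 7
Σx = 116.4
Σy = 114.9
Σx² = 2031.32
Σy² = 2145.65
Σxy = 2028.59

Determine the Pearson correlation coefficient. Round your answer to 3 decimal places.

r = (nΣxy − ΣxΣy) / √[(nΣx² − (Σx)²)(nΣy² − (Σy)²)]
Numerator: 7×2028.59 − 116.4×114.9 = 825.77
Denominator: √[(14219.24 − 13548.96)(15019.55 − 13202.01)] = √[670.28 × 1817.54] = 1103.7485
r = 825.77 / 1103.7485 ≈ 0.748

0.748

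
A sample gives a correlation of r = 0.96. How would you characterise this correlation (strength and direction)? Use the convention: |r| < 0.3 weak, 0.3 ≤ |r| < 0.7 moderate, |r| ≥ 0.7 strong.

r = 0.96 > 0 so the relationship is positive.
|r| = 0.96, which falls in the strong range.

strong positive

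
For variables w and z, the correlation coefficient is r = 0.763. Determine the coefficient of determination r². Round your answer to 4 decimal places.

r² = (0.763)² = 0.5822

0.5822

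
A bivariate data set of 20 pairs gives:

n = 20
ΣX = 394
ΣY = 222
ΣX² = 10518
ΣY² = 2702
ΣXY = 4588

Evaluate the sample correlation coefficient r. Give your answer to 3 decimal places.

r = (nΣXY − ΣXΣY) / √[(nΣX² − (ΣX)²)(nΣY² − (ΣY)²)]
Numerator: 20×4588 − 394×222 = 4292
Denominator: √[(210360 − 155236)(54040 − 49284)] = √[55124 × 4756] = 16191.6566
r = 4292 / 16191.6566 ≈ 0.265

0.265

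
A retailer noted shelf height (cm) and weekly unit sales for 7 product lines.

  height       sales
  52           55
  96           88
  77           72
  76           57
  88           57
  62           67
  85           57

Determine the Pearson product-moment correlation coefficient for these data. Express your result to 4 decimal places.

0.4639

n = 7, Σx = 536, Σy = 453, Σx² = 42438, Σy² = 30189, Σxy = 35199
nΣxy − ΣxΣy = 246393 − 242808 = 3585
nΣx² − (Σx)² = 297066 − 287296 = 9770; nΣy² − (Σy)² = 211323 − 205209 = 6114
r = 3585 / √(9770 × 6114) = 3585 / 7728.7632 ≈ 0.4639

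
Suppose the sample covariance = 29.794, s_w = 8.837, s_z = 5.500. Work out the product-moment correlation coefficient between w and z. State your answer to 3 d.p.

0.613

r = Cov(w,z) / (s_w · s_z) = 29.794 / (8.837 × 5.500)
  = 29.794 / 48.6035 ≈ 0.613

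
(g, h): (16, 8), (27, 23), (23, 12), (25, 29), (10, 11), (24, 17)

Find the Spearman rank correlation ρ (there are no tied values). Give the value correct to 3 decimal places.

0.886

Rank g: 2, 6, 3, 5, 1, 4
Rank h: 1, 5, 3, 6, 2, 4
d = rank(g) − rank(h): 1, 1, 0, -1, -1, 0; Σd² = 4
ρ = 1 − 6Σd² / [n(n²−1)] = 1 − 6×4 / (6×35) = 1 − 24/210 ≈ 0.886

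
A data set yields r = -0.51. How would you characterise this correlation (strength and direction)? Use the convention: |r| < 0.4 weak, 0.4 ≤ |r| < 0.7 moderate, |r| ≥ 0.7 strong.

moderate negative

r = -0.51 < 0 so the relationship is negative.
|r| = 0.51, which falls in the moderate range.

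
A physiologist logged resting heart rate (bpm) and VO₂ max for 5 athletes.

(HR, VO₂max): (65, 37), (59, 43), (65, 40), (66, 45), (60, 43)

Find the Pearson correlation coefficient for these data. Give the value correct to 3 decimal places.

-0.296

n = 5, Σx = 315, Σy = 208, Σx² = 19887, Σy² = 8692, Σxy = 13092
nΣxy − ΣxΣy = 65460 − 65520 = -60
nΣx² − (Σx)² = 99435 − 99225 = 210; nΣy² − (Σy)² = 43460 − 43264 = 196
r = -60 / √(210 × 196) = -60 / 202.8793 ≈ -0.296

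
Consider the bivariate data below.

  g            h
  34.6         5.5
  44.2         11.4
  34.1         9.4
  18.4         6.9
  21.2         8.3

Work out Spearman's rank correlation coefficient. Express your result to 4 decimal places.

Rank g: 4, 5, 3, 1, 2
Rank h: 1, 5, 4, 2, 3
d = rank(g) − rank(h): 3, 0, -1, -1, -1; Σd² = 12
ρ = 1 − 6Σd² / [n(n²−1)] = 1 − 6×12 / (5×24) = 1 − 72/120 ≈ 0.4000

0.4000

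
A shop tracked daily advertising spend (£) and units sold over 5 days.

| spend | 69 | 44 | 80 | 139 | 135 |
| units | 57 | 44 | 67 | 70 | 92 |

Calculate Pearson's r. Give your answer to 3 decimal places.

n = 5, Σx = 467, Σy = 330, Σx² = 50643, Σy² = 23038, Σxy = 33379
nΣxy − ΣxΣy = 166895 − 154110 = 12785
nΣx² − (Σx)² = 253215 − 218089 = 35126; nΣy² − (Σy)² = 115190 − 108900 = 6290
r = 12785 / √(35126 × 6290) = 12785 / 14864.1360 ≈ 0.860

0.860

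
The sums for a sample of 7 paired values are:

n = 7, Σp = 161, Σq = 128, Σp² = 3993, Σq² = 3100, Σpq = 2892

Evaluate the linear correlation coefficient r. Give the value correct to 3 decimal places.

r = (nΣpq − ΣpΣq) / √[(nΣp² − (Σp)²)(nΣq² − (Σq)²)]
Numerator: 7×2892 − 161×128 = -364
Denominator: √[(27951 − 25921)(21700 − 16384)] = √[2030 × 5316] = 3285.0388
r = -364 / 3285.0388 ≈ -0.111

-0.111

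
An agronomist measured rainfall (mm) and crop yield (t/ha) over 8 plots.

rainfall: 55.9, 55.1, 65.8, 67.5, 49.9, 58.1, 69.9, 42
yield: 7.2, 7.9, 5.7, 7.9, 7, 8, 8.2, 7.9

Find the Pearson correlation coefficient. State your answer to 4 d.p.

n = 8, Σx = 464.2, Σy = 59.8, Σx² = 27562.34, Σy² = 451.8, Σxy = 3465.16
nΣxy − ΣxΣy = 27721.28 − 27759.16 = -37.88
nΣx² − (Σx)² = 220498.72 − 215481.64 = 5017.08; nΣy² − (Σy)² = 3614.4 − 3576.04 = 38.36
r = -37.88 / √(5017.08 × 38.36) = -37.88 / 438.6971 ≈ -0.0863

-0.0863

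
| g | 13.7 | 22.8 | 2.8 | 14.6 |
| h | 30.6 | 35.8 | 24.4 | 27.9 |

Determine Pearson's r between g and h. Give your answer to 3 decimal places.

0.943

n = 4, Σg = 53.9, Σh = 118.7, Σg² = 928.53, Σh² = 3591.77, Σgh = 1711.12
nΣgh − ΣgΣh = 6844.48 − 6397.93 = 446.55
nΣg² − (Σg)² = 3714.12 − 2905.21 = 808.91; nΣh² − (Σh)² = 14367.08 − 14089.69 = 277.39
r = 446.55 / √(808.91 × 277.39) = 446.55 / 473.6914 ≈ 0.943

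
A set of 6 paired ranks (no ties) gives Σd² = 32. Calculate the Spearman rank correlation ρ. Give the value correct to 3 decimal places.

0.086

ρ = 1 − 6Σd² / [n(n²−1)] = 1 − 6×32 / (6×35)
  = 1 − 192/210 = 1 − 0.9143 ≈ 0.086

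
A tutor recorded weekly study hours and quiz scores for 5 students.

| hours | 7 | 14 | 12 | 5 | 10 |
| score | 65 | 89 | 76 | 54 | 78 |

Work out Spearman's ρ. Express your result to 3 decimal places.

0.900

Rank hours: 2, 5, 4, 1, 3
Rank score: 2, 5, 3, 1, 4
d = rank(hours) − rank(score): 0, 0, 1, 0, -1; Σd² = 2
ρ = 1 − 6Σd² / [n(n²−1)] = 1 − 6×2 / (5×24) = 1 − 12/120 ≈ 0.900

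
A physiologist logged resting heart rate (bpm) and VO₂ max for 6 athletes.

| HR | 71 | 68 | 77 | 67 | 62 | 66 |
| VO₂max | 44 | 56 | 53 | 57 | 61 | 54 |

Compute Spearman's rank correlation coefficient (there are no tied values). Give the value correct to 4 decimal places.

-0.7714

Rank HR: 5, 4, 6, 3, 1, 2
Rank VO₂max: 1, 4, 2, 5, 6, 3
d = rank(HR) − rank(VO₂max): 4, 0, 4, -2, -5, -1; Σd² = 62
ρ = 1 − 6Σd² / [n(n²−1)] = 1 − 6×62 / (6×35) = 1 − 372/210 ≈ -0.7714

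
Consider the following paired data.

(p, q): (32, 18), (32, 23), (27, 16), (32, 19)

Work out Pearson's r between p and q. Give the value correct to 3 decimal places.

n = 4, Σp = 123, Σq = 76, Σp² = 3801, Σq² = 1470, Σpq = 2352
nΣpq − ΣpΣq = 9408 − 9348 = 60
nΣp² − (Σp)² = 15204 − 15129 = 75; nΣq² − (Σq)² = 5880 − 5776 = 104
r = 60 / √(75 × 104) = 60 / 88.3176 ≈ 0.679

0.679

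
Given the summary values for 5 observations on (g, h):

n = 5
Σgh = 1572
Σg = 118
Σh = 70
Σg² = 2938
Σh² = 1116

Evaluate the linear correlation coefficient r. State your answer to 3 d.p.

-0.554

r = (nΣgh − ΣgΣh) / √[(nΣg² − (Σg)²)(nΣh² − (Σh)²)]
Numerator: 5×1572 − 118×70 = -400
Denominator: √[(14690 − 13924)(5580 − 4900)] = √[766 × 680] = 721.7202
r = -400 / 721.7202 ≈ -0.554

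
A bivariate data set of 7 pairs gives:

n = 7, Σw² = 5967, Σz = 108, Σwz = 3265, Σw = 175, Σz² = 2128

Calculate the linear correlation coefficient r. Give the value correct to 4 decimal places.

r = (nΣwz − ΣwΣz) / √[(nΣw² − (Σw)²)(nΣz² − (Σz)²)]
Numerator: 7×3265 − 175×108 = 3955
Denominator: √[(41769 − 30625)(14896 − 11664)] = √[11144 × 3232] = 6001.4505
r = 3955 / 6001.4505 ≈ 0.6590

0.6590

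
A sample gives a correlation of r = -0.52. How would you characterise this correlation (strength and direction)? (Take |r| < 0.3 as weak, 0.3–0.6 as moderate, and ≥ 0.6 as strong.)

moderate negative

r = -0.52 < 0 so the relationship is negative.
|r| = 0.52, which falls in the moderate range.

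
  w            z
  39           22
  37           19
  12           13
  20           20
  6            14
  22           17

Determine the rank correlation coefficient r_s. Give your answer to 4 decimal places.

0.7714

Rank w: 6, 5, 2, 3, 1, 4
Rank z: 6, 4, 1, 5, 2, 3
d = rank(w) − rank(z): 0, 1, 1, -2, -1, 1; Σd² = 8
ρ = 1 − 6Σd² / [n(n²−1)] = 1 − 6×8 / (6×35) = 1 − 48/210 ≈ 0.7714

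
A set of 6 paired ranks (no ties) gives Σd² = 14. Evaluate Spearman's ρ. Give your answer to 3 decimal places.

0.600

ρ = 1 − 6Σd² / [n(n²−1)] = 1 − 6×14 / (6×35)
  = 1 − 84/210 = 1 − 0.4000 ≈ 0.600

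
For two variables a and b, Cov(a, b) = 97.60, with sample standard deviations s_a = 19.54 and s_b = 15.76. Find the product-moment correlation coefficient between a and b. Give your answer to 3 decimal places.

0.317

r = Cov(a,b) / (s_a · s_b) = 97.60 / (19.54 × 15.76)
  = 97.60 / 307.9504 ≈ 0.317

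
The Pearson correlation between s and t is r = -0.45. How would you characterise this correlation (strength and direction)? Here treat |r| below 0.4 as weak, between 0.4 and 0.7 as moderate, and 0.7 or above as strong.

r = -0.45 < 0 so the relationship is negative.
|r| = 0.45, which falls in the moderate range.

moderate negative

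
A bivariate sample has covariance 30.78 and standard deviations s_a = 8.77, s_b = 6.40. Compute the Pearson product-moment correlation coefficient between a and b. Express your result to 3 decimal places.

r = Cov(a,b) / (s_a · s_b) = 30.78 / (8.77 × 6.40)
  = 30.78 / 56.1280 ≈ 0.548

0.548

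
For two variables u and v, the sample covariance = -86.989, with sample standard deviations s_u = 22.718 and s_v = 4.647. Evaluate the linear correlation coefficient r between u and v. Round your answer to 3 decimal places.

r = Cov(u,v) / (s_u · s_v) = -86.989 / (22.718 × 4.647)
  = -86.989 / 105.5705 ≈ -0.824

-0.824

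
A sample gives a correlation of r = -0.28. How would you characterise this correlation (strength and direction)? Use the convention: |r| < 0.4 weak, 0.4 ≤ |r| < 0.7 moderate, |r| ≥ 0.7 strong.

weak negative

r = -0.28 < 0 so the relationship is negative.
|r| = 0.28, which falls in the weak range.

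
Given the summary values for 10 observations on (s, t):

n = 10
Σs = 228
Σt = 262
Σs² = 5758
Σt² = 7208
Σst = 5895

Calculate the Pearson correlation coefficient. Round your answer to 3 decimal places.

-0.179

r = (nΣst − ΣsΣt) / √[(nΣs² − (Σs)²)(nΣt² − (Σt)²)]
Numerator: 10×5895 − 228×262 = -786
Denominator: √[(57580 − 51984)(72080 − 68644)] = √[5596 × 3436] = 4384.9579
r = -786 / 4384.9579 ≈ -0.179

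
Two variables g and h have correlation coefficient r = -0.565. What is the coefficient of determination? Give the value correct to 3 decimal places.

0.319

r² = (-0.565)² = 0.319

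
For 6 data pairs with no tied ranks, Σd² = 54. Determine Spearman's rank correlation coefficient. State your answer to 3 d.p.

ρ = 1 − 6Σd² / [n(n²−1)] = 1 − 6×54 / (6×35)
  = 1 − 324/210 = 1 − 1.5429 ≈ -0.543

-0.543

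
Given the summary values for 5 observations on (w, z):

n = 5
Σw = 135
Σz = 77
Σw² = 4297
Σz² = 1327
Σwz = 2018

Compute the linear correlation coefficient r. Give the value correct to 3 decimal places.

r = (nΣwz − ΣwΣz) / √[(nΣw² − (Σw)²)(nΣz² − (Σz)²)]
Numerator: 5×2018 − 135×77 = -305
Denominator: √[(21485 − 18225)(6635 − 5929)] = √[3260 × 706] = 1517.0893
r = -305 / 1517.0893 ≈ -0.201

-0.201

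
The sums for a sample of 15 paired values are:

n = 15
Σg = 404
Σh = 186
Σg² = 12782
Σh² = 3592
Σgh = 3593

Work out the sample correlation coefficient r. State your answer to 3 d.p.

r = (nΣgh − ΣgΣh) / √[(nΣg² − (Σg)²)(nΣh² − (Σh)²)]
Numerator: 15×3593 − 404×186 = -21249
Denominator: √[(191730 − 163216)(53880 − 34596)] = √[28514 × 19284] = 23449.1786
r = -21249 / 23449.1786 ≈ -0.906

-0.906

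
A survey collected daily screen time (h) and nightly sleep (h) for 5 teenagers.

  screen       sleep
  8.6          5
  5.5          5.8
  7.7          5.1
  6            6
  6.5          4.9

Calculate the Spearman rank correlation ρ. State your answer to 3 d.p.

Rank screen: 5, 1, 4, 2, 3
Rank sleep: 2, 4, 3, 5, 1
d = rank(screen) − rank(sleep): 3, -3, 1, -3, 2; Σd² = 32
ρ = 1 − 6Σd² / [n(n²−1)] = 1 − 6×32 / (5×24) = 1 − 192/120 ≈ -0.600

-0.600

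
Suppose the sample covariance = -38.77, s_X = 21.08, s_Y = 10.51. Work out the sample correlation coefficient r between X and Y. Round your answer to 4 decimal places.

r = Cov(X,Y) / (s_X · s_Y) = -38.77 / (21.08 × 10.51)
  = -38.77 / 221.5508 ≈ -0.1750

-0.1750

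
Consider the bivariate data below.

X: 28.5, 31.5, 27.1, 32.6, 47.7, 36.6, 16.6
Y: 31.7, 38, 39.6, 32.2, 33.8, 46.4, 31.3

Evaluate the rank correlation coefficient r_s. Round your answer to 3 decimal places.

0.429

Rank X: 3, 4, 2, 5, 7, 6, 1
Rank Y: 2, 5, 6, 3, 4, 7, 1
d = rank(X) − rank(Y): 1, -1, -4, 2, 3, -1, 0; Σd² = 32
ρ = 1 − 6Σd² / [n(n²−1)] = 1 − 6×32 / (7×48) = 1 − 192/336 ≈ 0.429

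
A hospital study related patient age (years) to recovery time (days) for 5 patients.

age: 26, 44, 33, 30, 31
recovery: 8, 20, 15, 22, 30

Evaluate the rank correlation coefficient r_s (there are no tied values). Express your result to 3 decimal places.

Rank age: 1, 5, 4, 2, 3
Rank recovery: 1, 3, 2, 4, 5
d = rank(age) − rank(recovery): 0, 2, 2, -2, -2; Σd² = 16
ρ = 1 − 6Σd² / [n(n²−1)] = 1 − 6×16 / (5×24) = 1 − 96/120 ≈ 0.200

0.200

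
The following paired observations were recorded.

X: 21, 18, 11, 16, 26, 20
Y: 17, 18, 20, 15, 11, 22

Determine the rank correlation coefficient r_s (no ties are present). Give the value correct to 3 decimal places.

-0.429

Rank X: 5, 3, 1, 2, 6, 4
Rank Y: 3, 4, 5, 2, 1, 6
d = rank(X) − rank(Y): 2, -1, -4, 0, 5, -2; Σd² = 50
ρ = 1 − 6Σd² / [n(n²−1)] = 1 − 6×50 / (6×35) = 1 − 300/210 ≈ -0.429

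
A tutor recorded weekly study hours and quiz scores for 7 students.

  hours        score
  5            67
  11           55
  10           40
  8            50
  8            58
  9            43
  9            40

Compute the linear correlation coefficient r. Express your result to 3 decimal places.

n = 7, Σx = 60, Σy = 353, Σx² = 536, Σy² = 18427, Σxy = 2951
nΣxy − ΣxΣy = 20657 − 21180 = -523
nΣx² − (Σx)² = 3752 − 3600 = 152; nΣy² − (Σy)² = 128989 − 124609 = 4380
r = -523 / √(152 × 4380) = -523 / 815.9412 ≈ -0.641

-0.641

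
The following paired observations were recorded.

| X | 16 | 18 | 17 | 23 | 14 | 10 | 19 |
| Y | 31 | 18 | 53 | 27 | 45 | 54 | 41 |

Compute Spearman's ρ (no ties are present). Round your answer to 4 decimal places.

-0.6786

Rank X: 3, 5, 4, 7, 2, 1, 6
Rank Y: 3, 1, 6, 2, 5, 7, 4
d = rank(X) − rank(Y): 0, 4, -2, 5, -3, -6, 2; Σd² = 94
ρ = 1 − 6Σd² / [n(n²−1)] = 1 − 6×94 / (7×48) = 1 − 564/336 ≈ -0.6786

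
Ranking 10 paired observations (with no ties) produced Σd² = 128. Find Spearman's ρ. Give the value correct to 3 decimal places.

ρ = 1 − 6Σd² / [n(n²−1)] = 1 − 6×128 / (10×99)
  = 1 − 768/990 = 1 − 0.7758 ≈ 0.224

0.224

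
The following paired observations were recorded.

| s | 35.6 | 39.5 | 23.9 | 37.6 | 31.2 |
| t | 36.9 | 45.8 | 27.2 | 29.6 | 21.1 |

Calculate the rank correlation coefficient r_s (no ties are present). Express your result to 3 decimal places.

Rank s: 3, 5, 1, 4, 2
Rank t: 4, 5, 2, 3, 1
d = rank(s) − rank(t): -1, 0, -1, 1, 1; Σd² = 4
ρ = 1 − 6Σd² / [n(n²−1)] = 1 − 6×4 / (5×24) = 1 − 24/120 ≈ 0.800

0.800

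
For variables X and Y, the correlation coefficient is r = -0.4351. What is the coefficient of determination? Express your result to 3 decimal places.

r² = (-0.4351)² = 0.189

0.189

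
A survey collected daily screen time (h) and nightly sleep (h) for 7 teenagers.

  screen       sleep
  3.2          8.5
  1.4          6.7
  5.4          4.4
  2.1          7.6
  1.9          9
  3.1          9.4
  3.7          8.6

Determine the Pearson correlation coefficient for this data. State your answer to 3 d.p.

n = 7, Σx = 20.8, Σy = 54.2, Σx² = 72.68, Σy² = 437.58, Σxy = 154.36
nΣxy − ΣxΣy = 1080.52 − 1127.36 = -46.84
nΣx² − (Σx)² = 508.76 − 432.64 = 76.12; nΣy² − (Σy)² = 3063.06 − 2937.64 = 125.42
r = -46.84 / √(76.12 × 125.42) = -46.84 / 97.7086 ≈ -0.479

-0.479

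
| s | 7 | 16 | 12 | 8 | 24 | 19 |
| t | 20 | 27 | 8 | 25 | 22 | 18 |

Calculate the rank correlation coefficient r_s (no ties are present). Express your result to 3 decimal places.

Rank s: 1, 4, 3, 2, 6, 5
Rank t: 3, 6, 1, 5, 4, 2
d = rank(s) − rank(t): -2, -2, 2, -3, 2, 3; Σd² = 34
ρ = 1 − 6Σd² / [n(n²−1)] = 1 − 6×34 / (6×35) = 1 − 204/210 ≈ 0.029

0.029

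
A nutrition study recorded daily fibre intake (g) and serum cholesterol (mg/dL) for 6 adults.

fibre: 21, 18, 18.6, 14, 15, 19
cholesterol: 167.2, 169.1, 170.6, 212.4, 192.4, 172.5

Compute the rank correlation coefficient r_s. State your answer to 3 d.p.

Rank fibre: 6, 3, 4, 1, 2, 5
Rank cholesterol: 1, 2, 3, 6, 5, 4
d = rank(fibre) − rank(cholesterol): 5, 1, 1, -5, -3, 1; Σd² = 62
ρ = 1 − 6Σd² / [n(n²−1)] = 1 − 6×62 / (6×35) = 1 − 372/210 ≈ -0.771

-0.771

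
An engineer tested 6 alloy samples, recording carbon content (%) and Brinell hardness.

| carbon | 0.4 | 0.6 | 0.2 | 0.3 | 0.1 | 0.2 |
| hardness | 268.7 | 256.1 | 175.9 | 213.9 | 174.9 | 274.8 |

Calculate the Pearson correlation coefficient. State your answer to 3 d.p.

n = 6, Σx = 1.8, Σy = 1364.3, Σx² = 0.7, Σy² = 320585.97, Σxy = 432.94
nΣxy − ΣxΣy = 2597.64 − 2455.74 = 141.9
nΣx² − (Σx)² = 4.2 − 3.24 = 0.96; nΣy² − (Σy)² = 1923515.82 − 1861314.49 = 62201.33
r = 141.9 / √(0.96 × 62201.33) = 141.9 / 244.3630 ≈ 0.581

0.581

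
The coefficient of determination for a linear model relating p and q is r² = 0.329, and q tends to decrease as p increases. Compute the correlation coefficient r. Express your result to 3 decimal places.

|r| = √0.329 = 0.574
The association is negative, so r = −0.574.

-0.574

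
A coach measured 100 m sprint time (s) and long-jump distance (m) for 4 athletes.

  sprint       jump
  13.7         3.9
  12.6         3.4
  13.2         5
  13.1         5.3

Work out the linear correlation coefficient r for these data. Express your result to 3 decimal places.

n = 4, Σx = 52.6, Σy = 17.6, Σx² = 692.3, Σy² = 79.86, Σxy = 231.7
nΣxy − ΣxΣy = 926.8 − 925.76 = 1.04
nΣx² − (Σx)² = 2769.2 − 2766.76 = 2.44; nΣy² − (Σy)² = 319.44 − 309.76 = 9.68
r = 1.04 / √(2.44 × 9.68) = 1.04 / 4.8600 ≈ 0.214

0.214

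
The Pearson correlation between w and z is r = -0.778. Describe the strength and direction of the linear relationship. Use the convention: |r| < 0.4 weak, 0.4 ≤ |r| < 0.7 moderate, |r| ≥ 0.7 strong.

r = -0.778 < 0 so the relationship is negative.
|r| = 0.778, which falls in the strong range.

strong negative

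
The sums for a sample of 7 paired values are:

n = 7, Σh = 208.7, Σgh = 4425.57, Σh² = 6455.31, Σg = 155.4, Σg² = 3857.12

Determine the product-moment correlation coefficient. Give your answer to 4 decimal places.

r = (nΣgh − ΣgΣh) / √[(nΣg² − (Σg)²)(nΣh² − (Σh)²)]
Numerator: 7×4425.57 − 155.4×208.7 = -1452.99
Denominator: √[(26999.84 − 24149.16)(45187.17 − 43555.69)] = √[2850.68 × 1631.48] = 2156.5777
r = -1452.99 / 2156.5777 ≈ -0.6737

-0.6737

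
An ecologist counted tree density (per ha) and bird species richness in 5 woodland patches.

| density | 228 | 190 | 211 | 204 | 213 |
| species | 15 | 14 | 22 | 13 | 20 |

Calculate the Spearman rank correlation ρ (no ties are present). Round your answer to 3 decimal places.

0.500

Rank density: 5, 1, 3, 2, 4
Rank species: 3, 2, 5, 1, 4
d = rank(density) − rank(species): 2, -1, -2, 1, 0; Σd² = 10
ρ = 1 − 6Σd² / [n(n²−1)] = 1 − 6×10 / (5×24) = 1 − 60/120 ≈ 0.500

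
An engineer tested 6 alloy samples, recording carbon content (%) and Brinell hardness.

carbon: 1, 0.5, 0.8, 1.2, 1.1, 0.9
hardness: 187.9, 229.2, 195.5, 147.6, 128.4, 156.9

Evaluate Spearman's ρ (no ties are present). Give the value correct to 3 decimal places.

Rank carbon: 4, 1, 2, 6, 5, 3
Rank hardness: 4, 6, 5, 2, 1, 3
d = rank(carbon) − rank(hardness): 0, -5, -3, 4, 4, 0; Σd² = 66
ρ = 1 − 6Σd² / [n(n²−1)] = 1 − 6×66 / (6×35) = 1 − 396/210 ≈ -0.886

-0.886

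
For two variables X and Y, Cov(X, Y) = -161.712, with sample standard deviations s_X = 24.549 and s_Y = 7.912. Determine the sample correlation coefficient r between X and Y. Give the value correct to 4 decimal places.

r = Cov(X,Y) / (s_X · s_Y) = -161.712 / (24.549 × 7.912)
  = -161.712 / 194.2317 ≈ -0.8326

-0.8326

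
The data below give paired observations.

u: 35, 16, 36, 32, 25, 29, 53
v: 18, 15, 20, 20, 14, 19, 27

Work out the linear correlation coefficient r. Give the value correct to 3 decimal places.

n = 7, Σu = 226, Σv = 133, Σu² = 8076, Σv² = 2635, Σuv = 4562
nΣuv − ΣuΣv = 31934 − 30058 = 1876
nΣu² − (Σu)² = 56532 − 51076 = 5456; nΣv² − (Σv)² = 18445 − 17689 = 756
r = 1876 / √(5456 × 756) = 1876 / 2030.9446 ≈ 0.924

0.924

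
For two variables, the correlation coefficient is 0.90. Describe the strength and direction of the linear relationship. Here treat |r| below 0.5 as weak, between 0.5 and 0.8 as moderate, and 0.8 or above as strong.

strong positive

r = 0.90 > 0 so the relationship is positive.
|r| = 0.90, which falls in the strong range.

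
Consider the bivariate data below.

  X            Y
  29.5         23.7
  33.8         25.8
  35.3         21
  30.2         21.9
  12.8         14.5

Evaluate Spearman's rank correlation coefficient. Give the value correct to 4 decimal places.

Rank X: 2, 4, 5, 3, 1
Rank Y: 4, 5, 2, 3, 1
d = rank(X) − rank(Y): -2, -1, 3, 0, 0; Σd² = 14
ρ = 1 − 6Σd² / [n(n²−1)] = 1 − 6×14 / (5×24) = 1 − 84/120 ≈ 0.3000

0.3000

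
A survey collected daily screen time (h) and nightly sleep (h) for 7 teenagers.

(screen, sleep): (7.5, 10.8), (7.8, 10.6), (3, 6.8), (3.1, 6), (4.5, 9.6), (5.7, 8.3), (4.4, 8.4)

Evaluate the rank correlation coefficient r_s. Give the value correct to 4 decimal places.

0.8214

Rank screen: 6, 7, 1, 2, 4, 5, 3
Rank sleep: 7, 6, 2, 1, 5, 3, 4
d = rank(screen) − rank(sleep): -1, 1, -1, 1, -1, 2, -1; Σd² = 10
ρ = 1 − 6Σd² / [n(n²−1)] = 1 − 6×10 / (7×48) = 1 − 60/336 ≈ 0.8214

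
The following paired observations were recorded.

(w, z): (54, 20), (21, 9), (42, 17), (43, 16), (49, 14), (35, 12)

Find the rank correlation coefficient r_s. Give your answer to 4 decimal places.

0.7714

Rank w: 6, 1, 3, 4, 5, 2
Rank z: 6, 1, 5, 4, 3, 2
d = rank(w) − rank(z): 0, 0, -2, 0, 2, 0; Σd² = 8
ρ = 1 − 6Σd² / [n(n²−1)] = 1 − 6×8 / (6×35) = 1 − 48/210 ≈ 0.7714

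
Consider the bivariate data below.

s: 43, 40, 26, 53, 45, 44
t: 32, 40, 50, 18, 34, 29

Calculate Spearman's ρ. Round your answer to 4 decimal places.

Rank s: 3, 2, 1, 6, 5, 4
Rank t: 3, 5, 6, 1, 4, 2
d = rank(s) − rank(t): 0, -3, -5, 5, 1, 2; Σd² = 64
ρ = 1 − 6Σd² / [n(n²−1)] = 1 − 6×64 / (6×35) = 1 − 384/210 ≈ -0.8286

-0.8286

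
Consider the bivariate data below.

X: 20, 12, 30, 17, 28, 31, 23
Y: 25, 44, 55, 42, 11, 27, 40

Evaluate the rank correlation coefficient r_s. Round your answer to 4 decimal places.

Rank X: 3, 1, 6, 2, 5, 7, 4
Rank Y: 2, 6, 7, 5, 1, 3, 4
d = rank(X) − rank(Y): 1, -5, -1, -3, 4, 4, 0; Σd² = 68
ρ = 1 − 6Σd² / [n(n²−1)] = 1 − 6×68 / (7×48) = 1 − 408/336 ≈ -0.2143

-0.2143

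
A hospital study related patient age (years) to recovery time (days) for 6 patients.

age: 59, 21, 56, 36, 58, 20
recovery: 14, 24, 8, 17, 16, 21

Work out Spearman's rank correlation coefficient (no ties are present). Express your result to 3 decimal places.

Rank age: 6, 2, 4, 3, 5, 1
Rank recovery: 2, 6, 1, 4, 3, 5
d = rank(age) − rank(recovery): 4, -4, 3, -1, 2, -4; Σd² = 62
ρ = 1 − 6Σd² / [n(n²−1)] = 1 − 6×62 / (6×35) = 1 − 372/210 ≈ -0.771

-0.771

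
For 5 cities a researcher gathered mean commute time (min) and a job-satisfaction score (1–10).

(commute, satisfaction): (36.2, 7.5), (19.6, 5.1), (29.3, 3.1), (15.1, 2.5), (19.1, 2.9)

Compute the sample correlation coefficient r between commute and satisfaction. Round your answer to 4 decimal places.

0.7184

n = 5, Σx = 119.3, Σy = 21.1, Σx² = 3145.91, Σy² = 106.53, Σxy = 555.43
nΣxy − ΣxΣy = 2777.15 − 2517.23 = 259.92
nΣx² − (Σx)² = 15729.55 − 14232.49 = 1497.06; nΣy² − (Σy)² = 532.65 − 445.21 = 87.44
r = 259.92 / √(1497.06 × 87.44) = 259.92 / 361.8051 ≈ 0.7184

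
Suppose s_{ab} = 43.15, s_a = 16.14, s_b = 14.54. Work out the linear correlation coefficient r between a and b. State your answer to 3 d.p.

r = Cov(a,b) / (s_a · s_b) = 43.15 / (16.14 × 14.54)
  = 43.15 / 234.6756 ≈ 0.184

0.184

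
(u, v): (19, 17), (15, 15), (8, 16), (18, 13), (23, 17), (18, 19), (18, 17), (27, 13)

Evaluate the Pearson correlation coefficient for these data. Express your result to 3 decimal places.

n = 8, Σu = 146, Σv = 127, Σu² = 2880, Σv² = 2047, Σuv = 2300
nΣuv − ΣuΣv = 18400 − 18542 = -142
nΣu² − (Σu)² = 23040 − 21316 = 1724; nΣv² − (Σv)² = 16376 − 16129 = 247
r = -142 / √(1724 × 247) = -142 / 652.5550 ≈ -0.218

-0.218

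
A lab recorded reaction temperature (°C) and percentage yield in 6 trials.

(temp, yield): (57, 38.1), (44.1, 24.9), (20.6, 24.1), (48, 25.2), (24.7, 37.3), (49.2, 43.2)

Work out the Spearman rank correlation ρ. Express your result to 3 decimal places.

Rank temp: 6, 3, 1, 4, 2, 5
Rank yield: 5, 2, 1, 3, 4, 6
d = rank(temp) − rank(yield): 1, 1, 0, 1, -2, -1; Σd² = 8
ρ = 1 − 6Σd² / [n(n²−1)] = 1 − 6×8 / (6×35) = 1 − 48/210 ≈ 0.771

0.771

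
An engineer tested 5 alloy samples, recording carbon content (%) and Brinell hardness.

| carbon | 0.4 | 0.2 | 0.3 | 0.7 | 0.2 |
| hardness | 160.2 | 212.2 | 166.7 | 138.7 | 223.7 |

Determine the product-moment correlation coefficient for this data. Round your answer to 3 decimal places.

-0.874

n = 5, Σx = 1.8, Σy = 901.5, Σx² = 0.82, Σy² = 167761.15, Σxy = 298.36
nΣxy − ΣxΣy = 1491.8 − 1622.7 = -130.9
nΣx² − (Σx)² = 4.1 − 3.24 = 0.86; nΣy² − (Σy)² = 838805.75 − 812702.25 = 26103.5
r = -130.9 / √(0.86 × 26103.5) = -130.9 / 149.8299 ≈ -0.874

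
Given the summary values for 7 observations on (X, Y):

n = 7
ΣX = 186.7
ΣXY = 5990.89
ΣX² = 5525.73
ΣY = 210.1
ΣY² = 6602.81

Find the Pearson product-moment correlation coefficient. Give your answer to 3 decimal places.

r = (nΣXY − ΣXΣY) / √[(nΣX² − (ΣX)²)(nΣY² − (ΣY)²)]
Numerator: 7×5990.89 − 186.7×210.1 = 2710.56
Denominator: √[(38680.11 − 34856.89)(46219.67 − 44142.01)] = √[3823.22 × 2077.66] = 2818.3952
r = 2710.56 / 2818.3952 ≈ 0.962

0.962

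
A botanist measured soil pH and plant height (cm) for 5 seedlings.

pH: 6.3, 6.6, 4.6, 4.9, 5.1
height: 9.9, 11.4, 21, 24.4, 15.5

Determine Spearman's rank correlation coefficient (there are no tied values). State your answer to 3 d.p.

Rank pH: 4, 5, 1, 2, 3
Rank height: 1, 2, 4, 5, 3
d = rank(pH) − rank(height): 3, 3, -3, -3, 0; Σd² = 36
ρ = 1 − 6Σd² / [n(n²−1)] = 1 − 6×36 / (5×24) = 1 − 216/120 ≈ -0.800

-0.800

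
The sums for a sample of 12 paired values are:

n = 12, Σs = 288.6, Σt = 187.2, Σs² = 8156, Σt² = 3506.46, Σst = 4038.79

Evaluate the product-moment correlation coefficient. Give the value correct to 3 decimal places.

-0.549

r = (nΣst − ΣsΣt) / √[(nΣs² − (Σs)²)(nΣt² − (Σt)²)]
Numerator: 12×4038.79 − 288.6×187.2 = -5560.44
Denominator: √[(97872 − 83289.96)(42077.52 − 35043.84)] = √[14582.04 × 7033.68] = 10127.4579
r = -5560.44 / 10127.4579 ≈ -0.549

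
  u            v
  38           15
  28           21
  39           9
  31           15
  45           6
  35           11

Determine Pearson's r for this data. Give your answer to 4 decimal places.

n = 6, Σu = 216, Σv = 77, Σu² = 7960, Σv² = 1129, Σuv = 2629
nΣuv − ΣuΣv = 15774 − 16632 = -858
nΣu² − (Σu)² = 47760 − 46656 = 1104; nΣv² − (Σv)² = 6774 − 5929 = 845
r = -858 / √(1104 × 845) = -858 / 965.8571 ≈ -0.8883

-0.8883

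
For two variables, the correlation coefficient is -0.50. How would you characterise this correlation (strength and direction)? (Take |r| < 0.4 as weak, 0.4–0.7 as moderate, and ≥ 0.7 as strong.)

moderate negative

r = -0.50 < 0 so the relationship is negative.
|r| = 0.50, which falls in the moderate range.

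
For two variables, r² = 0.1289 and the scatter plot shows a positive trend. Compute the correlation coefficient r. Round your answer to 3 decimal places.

|r| = √0.1289 = 0.359
The association is positive, so r = 0.359.

0.359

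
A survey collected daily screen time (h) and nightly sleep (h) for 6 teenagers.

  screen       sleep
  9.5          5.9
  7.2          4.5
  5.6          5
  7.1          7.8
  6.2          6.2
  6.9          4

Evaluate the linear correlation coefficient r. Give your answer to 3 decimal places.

n = 6, Σx = 42.5, Σy = 33.4, Σx² = 309.91, Σy² = 195.34, Σxy = 237.87
nΣxy − ΣxΣy = 1427.22 − 1419.5 = 7.72
nΣx² − (Σx)² = 1859.46 − 1806.25 = 53.21; nΣy² − (Σy)² = 1172.04 − 1115.56 = 56.48
r = 7.72 / √(53.21 × 56.48) = 7.72 / 54.8206 ≈ 0.141

0.141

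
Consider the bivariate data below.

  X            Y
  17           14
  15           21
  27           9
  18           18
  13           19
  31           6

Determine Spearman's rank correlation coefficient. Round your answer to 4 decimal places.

Rank X: 3, 2, 5, 4, 1, 6
Rank Y: 3, 6, 2, 4, 5, 1
d = rank(X) − rank(Y): 0, -4, 3, 0, -4, 5; Σd² = 66
ρ = 1 − 6Σd² / [n(n²−1)] = 1 − 6×66 / (6×35) = 1 − 396/210 ≈ -0.8857

-0.8857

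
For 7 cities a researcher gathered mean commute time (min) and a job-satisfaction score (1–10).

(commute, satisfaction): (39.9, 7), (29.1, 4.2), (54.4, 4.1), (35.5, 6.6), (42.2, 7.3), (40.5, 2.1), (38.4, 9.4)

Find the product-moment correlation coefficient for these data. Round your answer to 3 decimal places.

n = 7, Σx = 280, Σy = 40.7, Σx² = 11554.08, Σy² = 273.07, Σxy = 1612.93
nΣxy − ΣxΣy = 11290.51 − 11396 = -105.49
nΣx² − (Σx)² = 80878.56 − 78400 = 2478.56; nΣy² − (Σy)² = 1911.49 − 1656.49 = 255
r = -105.49 / √(2478.56 × 255) = -105.49 / 795.0049 ≈ -0.133

-0.133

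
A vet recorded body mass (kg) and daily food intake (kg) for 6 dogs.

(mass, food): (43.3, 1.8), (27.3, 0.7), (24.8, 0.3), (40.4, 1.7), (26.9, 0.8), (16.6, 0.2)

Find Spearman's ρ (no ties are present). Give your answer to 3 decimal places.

Rank mass: 6, 4, 2, 5, 3, 1
Rank food: 6, 3, 2, 5, 4, 1
d = rank(mass) − rank(food): 0, 1, 0, 0, -1, 0; Σd² = 2
ρ = 1 − 6Σd² / [n(n²−1)] = 1 − 6×2 / (6×35) = 1 − 12/210 ≈ 0.943

0.943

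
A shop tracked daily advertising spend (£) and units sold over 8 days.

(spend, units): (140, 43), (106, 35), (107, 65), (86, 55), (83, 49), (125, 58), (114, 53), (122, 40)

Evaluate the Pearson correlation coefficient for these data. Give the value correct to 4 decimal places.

n = 8, Σx = 883, Σy = 398, Σx² = 100075, Σy² = 20498, Σxy = 43654
nΣxy − ΣxΣy = 349232 − 351434 = -2202
nΣx² − (Σx)² = 800600 − 779689 = 20911; nΣy² − (Σy)² = 163984 − 158404 = 5580
r = -2202 / √(20911 × 5580) = -2202 / 10802.0081 ≈ -0.2039

-0.2039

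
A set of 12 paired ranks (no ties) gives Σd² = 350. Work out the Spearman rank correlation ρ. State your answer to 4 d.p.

ρ = 1 − 6Σd² / [n(n²−1)] = 1 − 6×350 / (12×143)
  = 1 − 2100/1716 = 1 − 1.22378 ≈ -0.2238

-0.2238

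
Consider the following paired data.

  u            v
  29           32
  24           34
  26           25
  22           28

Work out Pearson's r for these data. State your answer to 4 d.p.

0.1454

n = 4, Σu = 101, Σv = 119, Σu² = 2577, Σv² = 3589, Σuv = 3010
nΣuv − ΣuΣv = 12040 − 12019 = 21
nΣu² − (Σu)² = 10308 − 10201 = 107; nΣv² − (Σv)² = 14356 − 14161 = 195
r = 21 / √(107 × 195) = 21 / 144.4472 ≈ 0.1454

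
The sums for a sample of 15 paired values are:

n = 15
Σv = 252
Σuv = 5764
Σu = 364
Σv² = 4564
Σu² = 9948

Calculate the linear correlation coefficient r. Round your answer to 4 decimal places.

r = (nΣuv − ΣuΣv) / √[(nΣu² − (Σu)²)(nΣv² − (Σv)²)]
Numerator: 15×5764 − 364×252 = -5268
Denominator: √[(149220 − 132496)(68460 − 63504)] = √[16724 × 4956] = 9104.0729
r = -5268 / 9104.0729 ≈ -0.5786

-0.5786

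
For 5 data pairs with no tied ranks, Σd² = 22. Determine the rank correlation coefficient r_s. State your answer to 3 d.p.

-0.100

ρ = 1 − 6Σd² / [n(n²−1)] = 1 − 6×22 / (5×24)
  = 1 − 132/120 = 1 − 1.1000 ≈ -0.100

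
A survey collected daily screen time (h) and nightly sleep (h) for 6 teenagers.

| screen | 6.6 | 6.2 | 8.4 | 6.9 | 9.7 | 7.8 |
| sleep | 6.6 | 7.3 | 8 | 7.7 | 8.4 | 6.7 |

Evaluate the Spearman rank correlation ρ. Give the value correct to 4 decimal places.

Rank screen: 2, 1, 5, 3, 6, 4
Rank sleep: 1, 3, 5, 4, 6, 2
d = rank(screen) − rank(sleep): 1, -2, 0, -1, 0, 2; Σd² = 10
ρ = 1 − 6Σd² / [n(n²−1)] = 1 − 6×10 / (6×35) = 1 − 60/210 ≈ 0.7143

0.7143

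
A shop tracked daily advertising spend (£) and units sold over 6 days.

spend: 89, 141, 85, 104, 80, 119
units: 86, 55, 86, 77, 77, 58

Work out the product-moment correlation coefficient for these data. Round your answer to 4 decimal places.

-0.8983

n = 6, Σx = 618, Σy = 439, Σx² = 66404, Σy² = 33039, Σxy = 43789
nΣxy − ΣxΣy = 262734 − 271302 = -8568
nΣx² − (Σx)² = 398424 − 381924 = 16500; nΣy² − (Σy)² = 198234 − 192721 = 5513
r = -8568 / √(16500 × 5513) = -8568 / 9537.5311 ≈ -0.8983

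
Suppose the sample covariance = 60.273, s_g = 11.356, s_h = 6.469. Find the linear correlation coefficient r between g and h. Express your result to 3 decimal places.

r = Cov(g,h) / (s_g · s_h) = 60.273 / (11.356 × 6.469)
  = 60.273 / 73.4620 ≈ 0.820

0.820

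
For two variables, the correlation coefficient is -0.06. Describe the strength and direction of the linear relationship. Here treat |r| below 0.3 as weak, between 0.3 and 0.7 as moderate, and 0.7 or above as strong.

r = -0.06 < 0 so the relationship is negative.
|r| = 0.06, which falls in the weak range.

weak negative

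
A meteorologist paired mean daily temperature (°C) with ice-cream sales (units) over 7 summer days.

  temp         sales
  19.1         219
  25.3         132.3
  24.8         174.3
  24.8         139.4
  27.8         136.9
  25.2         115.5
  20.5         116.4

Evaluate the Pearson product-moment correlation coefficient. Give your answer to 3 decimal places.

n = 7, Σx = 167.5, Σy = 1033.8, Σx² = 4063.11, Σy² = 160907.96, Σxy = 24412.47
nΣxy − ΣxΣy = 170887.29 − 173161.5 = -2274.21
nΣx² − (Σx)² = 28441.77 − 28056.25 = 385.52; nΣy² − (Σy)² = 1126355.72 − 1068742.44 = 57613.28
r = -2274.21 / √(385.52 × 57613.28) = -2274.21 / 4712.8624 ≈ -0.483

-0.483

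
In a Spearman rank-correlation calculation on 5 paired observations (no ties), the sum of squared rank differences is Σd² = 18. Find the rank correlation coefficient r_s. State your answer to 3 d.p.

ρ = 1 − 6Σd² / [n(n²−1)] = 1 − 6×18 / (5×24)
  = 1 − 108/120 = 1 − 0.9000 ≈ 0.100

0.100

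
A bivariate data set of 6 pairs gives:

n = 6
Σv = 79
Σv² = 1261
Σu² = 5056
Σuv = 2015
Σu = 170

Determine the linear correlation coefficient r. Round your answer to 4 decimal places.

-0.9714

r = (nΣuv − ΣuΣv) / √[(nΣu² − (Σu)²)(nΣv² − (Σv)²)]
Numerator: 6×2015 − 170×79 = -1340
Denominator: √[(30336 − 28900)(7566 − 6241)] = √[1436 × 1325] = 1379.3839
r = -1340 / 1379.3839 ≈ -0.9714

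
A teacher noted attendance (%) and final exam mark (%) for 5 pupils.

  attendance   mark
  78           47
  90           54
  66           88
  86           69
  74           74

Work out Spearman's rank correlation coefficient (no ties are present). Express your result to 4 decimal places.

-0.7000

Rank attendance: 3, 5, 1, 4, 2
Rank mark: 1, 2, 5, 3, 4
d = rank(attendance) − rank(mark): 2, 3, -4, 1, -2; Σd² = 34
ρ = 1 − 6Σd² / [n(n²−1)] = 1 − 6×34 / (5×24) = 1 − 204/120 ≈ -0.7000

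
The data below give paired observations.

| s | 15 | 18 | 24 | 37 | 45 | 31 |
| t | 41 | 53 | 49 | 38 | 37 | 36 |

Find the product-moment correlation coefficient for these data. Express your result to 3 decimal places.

n = 6, Σs = 170, Σt = 254, Σs² = 5480, Σt² = 11000, Σst = 6932
nΣst − ΣsΣt = 41592 − 43180 = -1588
nΣs² − (Σs)² = 32880 − 28900 = 3980; nΣt² − (Σt)² = 66000 − 64516 = 1484
r = -1588 / √(3980 × 1484) = -1588 / 2430.2922 ≈ -0.653

-0.653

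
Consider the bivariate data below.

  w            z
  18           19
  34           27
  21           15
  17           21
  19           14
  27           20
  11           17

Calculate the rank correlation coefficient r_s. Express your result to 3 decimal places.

Rank w: 3, 7, 5, 2, 4, 6, 1
Rank z: 4, 7, 2, 6, 1, 5, 3
d = rank(w) − rank(z): -1, 0, 3, -4, 3, 1, -2; Σd² = 40
ρ = 1 − 6Σd² / [n(n²−1)] = 1 − 6×40 / (7×48) = 1 − 240/336 ≈ 0.286

0.286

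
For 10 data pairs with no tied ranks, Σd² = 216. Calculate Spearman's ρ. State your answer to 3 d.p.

-0.309

ρ = 1 − 6Σd² / [n(n²−1)] = 1 − 6×216 / (10×99)
  = 1 − 1296/990 = 1 − 1.3091 ≈ -0.309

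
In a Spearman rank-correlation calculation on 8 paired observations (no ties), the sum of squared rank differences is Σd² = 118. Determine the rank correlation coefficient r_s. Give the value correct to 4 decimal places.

-0.4048

ρ = 1 − 6Σd² / [n(n²−1)] = 1 − 6×118 / (8×63)
  = 1 − 708/504 = 1 − 1.40476 ≈ -0.4048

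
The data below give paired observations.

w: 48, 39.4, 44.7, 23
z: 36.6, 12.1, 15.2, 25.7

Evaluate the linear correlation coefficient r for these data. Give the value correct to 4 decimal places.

n = 4, Σw = 155.1, Σz = 89.6, Σw² = 6383.45, Σz² = 2377.5, Σwz = 3504.08
nΣwz − ΣwΣz = 14016.32 − 13896.96 = 119.36
nΣw² − (Σw)² = 25533.8 − 24056.01 = 1477.79; nΣz² − (Σz)² = 9510 − 8028.16 = 1481.84
r = 119.36 / √(1477.79 × 1481.84) = 119.36 / 1479.8136 ≈ 0.0807

0.0807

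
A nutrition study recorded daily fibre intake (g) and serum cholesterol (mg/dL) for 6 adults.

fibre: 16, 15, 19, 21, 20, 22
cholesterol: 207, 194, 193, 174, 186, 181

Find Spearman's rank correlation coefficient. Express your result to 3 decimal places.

-0.886

Rank fibre: 2, 1, 3, 5, 4, 6
Rank cholesterol: 6, 5, 4, 1, 3, 2
d = rank(fibre) − rank(cholesterol): -4, -4, -1, 4, 1, 4; Σd² = 66
ρ = 1 − 6Σd² / [n(n²−1)] = 1 − 6×66 / (6×35) = 1 − 396/210 ≈ -0.886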